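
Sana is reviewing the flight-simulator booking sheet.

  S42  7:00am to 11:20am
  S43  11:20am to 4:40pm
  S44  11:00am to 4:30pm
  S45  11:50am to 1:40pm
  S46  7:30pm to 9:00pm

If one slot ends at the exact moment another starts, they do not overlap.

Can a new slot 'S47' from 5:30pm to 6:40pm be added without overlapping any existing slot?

S42: ends 11:20am at or before S47 starts 5:30pm → clear.
S44: ends 4:30pm at or before S47 starts 5:30pm → clear.
S43: ends 4:40pm at or before S47 starts 5:30pm → clear.
S45: ends 1:40pm at or before S47 starts 5:30pm → clear.
S46: starts 7:30pm at or after S47 ends 6:40pm → clear.

Yes — the slot is free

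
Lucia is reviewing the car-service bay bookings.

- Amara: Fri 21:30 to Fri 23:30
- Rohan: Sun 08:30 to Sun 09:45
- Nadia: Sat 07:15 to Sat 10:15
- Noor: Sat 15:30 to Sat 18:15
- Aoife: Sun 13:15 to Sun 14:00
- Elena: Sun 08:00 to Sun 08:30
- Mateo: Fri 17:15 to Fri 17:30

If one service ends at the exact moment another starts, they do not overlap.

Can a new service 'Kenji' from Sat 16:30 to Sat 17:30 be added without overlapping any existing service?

Mateo: ends Fri 17:30 at or before Kenji starts Sat 16:30 → clear.
Amara: ends Fri 23:30 at or before Kenji starts Sat 16:30 → clear.
Nadia: ends Sat 10:15 at or before Kenji starts Sat 16:30 → clear.
Noor: starts Sat 15:30 before Kenji ends Sat 17:30, and ends Sat 18:15 after Kenji starts Sat 16:30 → overlap.
Elena: starts Sun 08:00 at or after Kenji ends Sat 17:30 → clear.
Rohan: starts Sun 08:30 at or after Kenji ends Sat 17:30 → clear.
Aoife: starts Sun 13:15 at or after Kenji ends Sat 17:30 → clear.
Kenji overlaps Noor.

No — it overlaps Noor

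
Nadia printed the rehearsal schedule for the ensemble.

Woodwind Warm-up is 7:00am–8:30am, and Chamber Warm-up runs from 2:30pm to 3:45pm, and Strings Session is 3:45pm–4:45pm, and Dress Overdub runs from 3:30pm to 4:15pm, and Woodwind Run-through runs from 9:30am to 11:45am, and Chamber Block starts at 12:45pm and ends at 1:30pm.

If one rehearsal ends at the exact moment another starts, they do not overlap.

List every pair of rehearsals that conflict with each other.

Check each pair: they overlap iff neither finishes before the other starts.
Sorted by start: Woodwind Warm-up, Woodwind Run-through, Chamber Block, Chamber Warm-up, Dress Overdub, Strings Session.
Woodwind Run-through starts after Woodwind Warm-up ends; Woodwind Warm-up is clear from here.
Chamber Block starts after Woodwind Run-through ends; Woodwind Run-through is clear from here.
Chamber Warm-up starts after Chamber Block ends; Chamber Block is clear from here.
Dress Overdub starts before Chamber Warm-up ends → Chamber Warm-up and Dress Overdub overlap.
Strings Session starts exactly when Chamber Warm-up ends (back-to-back, no overlap).
Strings Session starts before Dress Overdub ends → Dress Overdub and Strings Session overlap.

Chamber Warm-up & Dress Overdub, Dress Overdub & Strings Session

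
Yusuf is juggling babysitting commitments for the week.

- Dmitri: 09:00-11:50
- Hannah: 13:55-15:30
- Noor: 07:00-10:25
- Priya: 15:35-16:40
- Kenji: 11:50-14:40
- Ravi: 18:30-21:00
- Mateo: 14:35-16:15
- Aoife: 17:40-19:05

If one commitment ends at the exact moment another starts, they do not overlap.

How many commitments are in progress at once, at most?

3

Walk through starts and ends in time order (an end at T is processed before a start at T):
07:00 start Noor → 1
09:00 start Dmitri → 2
10:25 end Noor → 1
11:50 end Dmitri → 0
11:50 start Kenji → 1
13:55 start Hannah → 2
14:35 start Mateo → 3
14:40 end Kenji → 2
15:30 end Hannah → 1
15:35 start Priya → 2
16:15 end Mateo → 1
16:40 end Priya → 0
17:40 start Aoife → 1
18:30 start Ravi → 2
19:05 end Aoife → 1
21:00 end Ravi → 0
Peak is 3, at 14:35 (Hannah, Kenji, Mateo).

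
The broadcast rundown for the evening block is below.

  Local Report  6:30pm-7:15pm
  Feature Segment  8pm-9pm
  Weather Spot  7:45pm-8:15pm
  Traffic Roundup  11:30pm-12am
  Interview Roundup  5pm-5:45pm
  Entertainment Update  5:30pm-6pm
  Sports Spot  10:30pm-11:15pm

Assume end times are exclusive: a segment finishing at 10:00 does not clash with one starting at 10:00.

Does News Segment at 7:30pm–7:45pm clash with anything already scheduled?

No — it doesn't clash with anything

Interview Roundup: ends 5:45pm at or before News Segment starts 7:30pm → clear.
Entertainment Update: ends 6pm at or before News Segment starts 7:30pm → clear.
Local Report: ends 7:15pm at or before News Segment starts 7:30pm → clear.
Weather Spot: starts 7:45pm at or after News Segment ends 7:45pm → clear.
Feature Segment: starts 8pm at or after News Segment ends 7:45pm → clear.
Sports Spot: starts 10:30pm at or after News Segment ends 7:45pm → clear.
Traffic Roundup: starts 11:30pm at or after News Segment ends 7:45pm → clear.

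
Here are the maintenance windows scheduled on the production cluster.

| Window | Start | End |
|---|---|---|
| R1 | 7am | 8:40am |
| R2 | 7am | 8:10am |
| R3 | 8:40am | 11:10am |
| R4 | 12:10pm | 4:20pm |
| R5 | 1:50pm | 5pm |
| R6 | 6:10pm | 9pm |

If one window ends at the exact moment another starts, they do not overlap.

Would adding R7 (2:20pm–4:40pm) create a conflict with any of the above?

Yes — it overlaps R4, R5

R1: ends 8:40am at or before R7 starts 2:20pm → clear.
R2: ends 8:10am at or before R7 starts 2:20pm → clear.
R3: ends 11:10am at or before R7 starts 2:20pm → clear.
R4: starts 12:10pm before R7 ends 4:40pm, and ends 4:20pm after R7 starts 2:20pm → overlap.
R5: starts 1:50pm before R7 ends 4:40pm, and ends 5pm after R7 starts 2:20pm → overlap.
R6: starts 6:10pm at or after R7 ends 4:40pm → clear.
R7 overlaps R4, R5.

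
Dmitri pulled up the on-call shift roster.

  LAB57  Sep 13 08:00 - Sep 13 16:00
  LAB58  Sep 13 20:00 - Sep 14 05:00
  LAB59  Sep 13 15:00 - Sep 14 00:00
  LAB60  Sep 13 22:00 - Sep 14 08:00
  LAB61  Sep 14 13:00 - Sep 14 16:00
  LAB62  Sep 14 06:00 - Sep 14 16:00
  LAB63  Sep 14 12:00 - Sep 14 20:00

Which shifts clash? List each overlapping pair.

LAB57 & LAB59, LAB58 & LAB59, LAB58 & LAB60, LAB59 & LAB60, LAB60 & LAB62, LAB61 & LAB62, LAB61 & LAB63, LAB62 & LAB63

Sorted by start: LAB57, LAB59, LAB58, LAB60, LAB62, LAB63, LAB61.
LAB59 starts before LAB57 ends → LAB57 and LAB59 overlap.
LAB58 starts after LAB57 ends; LAB57 is clear from here.
LAB58 starts before LAB59 ends → LAB59 and LAB58 overlap.
LAB60 starts before LAB59 ends → LAB59 and LAB60 overlap.
LAB62 starts after LAB59 ends; LAB59 is clear from here.
LAB60 starts before LAB58 ends → LAB58 and LAB60 overlap.
LAB62 starts after LAB58 ends; LAB58 is clear from here.
LAB62 starts before LAB60 ends → LAB60 and LAB62 overlap.
LAB63 starts after LAB60 ends; LAB60 is clear from here.
LAB63 starts before LAB62 ends → LAB62 and LAB63 overlap.
LAB61 starts before LAB62 ends → LAB62 and LAB61 overlap.
LAB61 starts before LAB63 ends → LAB63 and LAB61 overlap.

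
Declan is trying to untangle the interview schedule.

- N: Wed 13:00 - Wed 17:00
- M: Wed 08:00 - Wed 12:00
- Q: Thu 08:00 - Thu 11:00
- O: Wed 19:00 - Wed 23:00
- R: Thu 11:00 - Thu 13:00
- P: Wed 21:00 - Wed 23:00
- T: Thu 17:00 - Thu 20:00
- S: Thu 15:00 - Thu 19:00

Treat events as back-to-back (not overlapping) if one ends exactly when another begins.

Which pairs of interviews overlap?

Sorted by start: M, N, O, P, Q, R, S, T.
N starts after M ends, so M has no further overlaps.
O starts after N ends, so N has no further overlaps.
P starts before O ends → O and P overlap.
Q starts after O ends, so O has no further overlaps.
Q starts after P ends, so P has no further overlaps.
R starts exactly when Q ends (back-to-back, no overlap), so Q has no further overlaps.
S starts after R ends, so R has no further overlaps.
T starts before S ends → S and T overlap.

O & P, S & T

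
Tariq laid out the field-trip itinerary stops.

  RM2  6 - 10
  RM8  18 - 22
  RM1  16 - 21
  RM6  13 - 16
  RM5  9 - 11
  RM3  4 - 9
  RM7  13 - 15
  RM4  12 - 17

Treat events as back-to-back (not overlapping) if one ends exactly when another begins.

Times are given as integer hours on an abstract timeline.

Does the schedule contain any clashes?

Sorted by start: RM3, RM2, RM5, RM4, RM6, RM7, RM1, RM8.
RM2 starts before RM3 ends → RM3 and RM2 overlap.
That's a conflict, so the schedule is not conflict-free.

Yes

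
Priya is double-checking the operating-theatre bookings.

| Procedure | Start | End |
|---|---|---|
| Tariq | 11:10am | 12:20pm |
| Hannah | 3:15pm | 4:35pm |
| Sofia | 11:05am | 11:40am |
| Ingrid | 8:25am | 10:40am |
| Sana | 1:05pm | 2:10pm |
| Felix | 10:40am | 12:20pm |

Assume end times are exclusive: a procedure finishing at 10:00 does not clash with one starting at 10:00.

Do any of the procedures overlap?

Yes

Sorted by start: Ingrid, Felix, Sofia, Tariq, Sana, Hannah.
Felix starts exactly when Ingrid ends (back-to-back, no overlap), so Ingrid has no further overlaps.
Sofia starts before Felix ends → Felix and Sofia overlap.
That's a conflict, so the schedule is not conflict-free.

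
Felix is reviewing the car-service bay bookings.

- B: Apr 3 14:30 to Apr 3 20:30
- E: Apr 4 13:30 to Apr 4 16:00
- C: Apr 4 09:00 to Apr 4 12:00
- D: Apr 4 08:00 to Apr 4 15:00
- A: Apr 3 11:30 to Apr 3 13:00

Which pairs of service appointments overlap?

C & D, D & E

Sorted by start: A, B, D, C, E.
B starts after A ends, so nothing later overlaps A either.
D starts after B ends, so nothing later overlaps B either.
C starts before D ends → D and C overlap.
E starts before D ends → D and E overlap.
E starts after C ends.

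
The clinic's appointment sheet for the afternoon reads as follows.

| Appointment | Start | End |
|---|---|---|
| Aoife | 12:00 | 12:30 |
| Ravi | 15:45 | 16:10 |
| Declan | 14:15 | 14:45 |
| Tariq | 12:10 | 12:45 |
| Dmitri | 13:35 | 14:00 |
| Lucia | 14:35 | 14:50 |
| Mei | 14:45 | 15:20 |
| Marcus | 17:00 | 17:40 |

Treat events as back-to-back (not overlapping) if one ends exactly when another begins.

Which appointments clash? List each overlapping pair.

Aoife & Tariq, Declan & Lucia, Lucia & Mei

Sorted by start: Aoife, Tariq, Dmitri, Declan, Lucia, Mei, Ravi, Marcus.
Tariq starts before Aoife ends → Aoife and Tariq overlap.
Dmitri starts after Aoife ends, so nothing later overlaps Aoife either.
Dmitri starts after Tariq ends, so nothing later overlaps Tariq either.
Declan starts after Dmitri ends, so nothing later overlaps Dmitri either.
Lucia starts before Declan ends → Declan and Lucia overlap.
Mei starts exactly when Declan ends (back-to-back, no overlap), so nothing later overlaps Declan either.
Mei starts before Lucia ends → Lucia and Mei overlap.
Ravi starts after Lucia ends, so nothing later overlaps Lucia either.
Ravi starts after Mei ends, so nothing later overlaps Mei either.
Marcus starts after Ravi ends.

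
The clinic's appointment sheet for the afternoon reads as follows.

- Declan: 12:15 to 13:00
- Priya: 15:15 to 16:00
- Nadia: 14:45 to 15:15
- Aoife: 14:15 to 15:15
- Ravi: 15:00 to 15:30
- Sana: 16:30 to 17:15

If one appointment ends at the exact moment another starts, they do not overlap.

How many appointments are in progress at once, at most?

Sweep the timeline, counting +1 at each start and −1 at each end (ends before starts at a tie):
12:15 start Declan → 1
13:00 end Declan → 0
14:15 start Aoife → 1
14:45 start Nadia → 2
15:00 start Ravi → 3
15:15 end Aoife → 2
15:15 end Nadia → 1
15:15 start Priya → 2
15:30 end Ravi → 1
16:00 end Priya → 0
16:30 start Sana → 1
17:15 end Sana → 0
Peak is 3, at 15:00 (Aoife, Nadia, Ravi).

3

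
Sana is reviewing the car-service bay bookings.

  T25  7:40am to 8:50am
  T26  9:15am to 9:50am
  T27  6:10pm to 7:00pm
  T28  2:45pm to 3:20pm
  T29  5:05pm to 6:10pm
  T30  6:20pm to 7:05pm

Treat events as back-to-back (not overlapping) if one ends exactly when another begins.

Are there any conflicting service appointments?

Sorted by start: T25, T26, T28, T29, T27, T30.
T26 starts after T25 ends, so T25 has no further overlaps.
T28 starts after T26 ends, so T26 has no further overlaps.
T29 starts after T28 ends, so T28 has no further overlaps.
T27 starts exactly when T29 ends (back-to-back, no overlap), so T29 has no further overlaps.
T30 starts before T27 ends → T27 and T30 overlap.
That's a conflict, so the schedule is not conflict-free.

Yes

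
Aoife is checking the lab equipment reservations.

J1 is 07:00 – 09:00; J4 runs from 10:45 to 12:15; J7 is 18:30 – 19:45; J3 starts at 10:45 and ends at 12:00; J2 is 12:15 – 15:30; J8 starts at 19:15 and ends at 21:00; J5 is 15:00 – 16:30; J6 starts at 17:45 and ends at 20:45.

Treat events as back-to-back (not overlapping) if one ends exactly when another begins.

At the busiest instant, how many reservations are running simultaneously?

Sweep the timeline, counting +1 at each start and −1 at each end (ends before starts at a tie):
07:00 start J1 → 1
09:00 end J1 → 0
10:45 start J3 → 1
10:45 start J4 → 2
12:00 end J3 → 1
12:15 end J4 → 0
12:15 start J2 → 1
15:00 start J5 → 2
15:30 end J2 → 1
16:30 end J5 → 0
17:45 start J6 → 1
18:30 start J7 → 2
19:15 start J8 → 3
19:45 end J7 → 2
20:45 end J6 → 1
21:00 end J8 → 0
Peak is 3, at 19:15 (J6, J7, J8).

3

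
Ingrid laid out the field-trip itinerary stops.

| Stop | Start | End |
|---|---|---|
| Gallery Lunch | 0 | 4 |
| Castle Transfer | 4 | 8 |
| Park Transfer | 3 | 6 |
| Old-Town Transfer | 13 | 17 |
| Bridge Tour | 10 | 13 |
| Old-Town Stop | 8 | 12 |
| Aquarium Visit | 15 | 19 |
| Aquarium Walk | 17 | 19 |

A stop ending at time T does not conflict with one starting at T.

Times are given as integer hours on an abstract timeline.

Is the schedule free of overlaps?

No

Sorted by start: Gallery Lunch, Park Transfer, Castle Transfer, Old-Town Stop, Bridge Tour, Old-Town Transfer, Aquarium Visit, Aquarium Walk.
Park Transfer starts before Gallery Lunch ends → Gallery Lunch and Park Transfer overlap.
That's a conflict, so the schedule is not conflict-free.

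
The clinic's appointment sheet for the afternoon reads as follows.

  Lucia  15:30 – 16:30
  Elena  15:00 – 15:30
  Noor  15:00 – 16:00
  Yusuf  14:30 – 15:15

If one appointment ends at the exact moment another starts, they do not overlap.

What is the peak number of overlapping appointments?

Sweep the timeline, counting +1 at each start and −1 at each end (ends before starts at a tie):
14:30 start Yusuf → 1
15:00 start Elena → 2
15:00 start Noor → 3
15:15 end Yusuf → 2
15:30 end Elena → 1
15:30 start Lucia → 2
16:00 end Noor → 1
16:30 end Lucia → 0
Peak is 3, at 15:00 (Elena, Noor, Yusuf).

3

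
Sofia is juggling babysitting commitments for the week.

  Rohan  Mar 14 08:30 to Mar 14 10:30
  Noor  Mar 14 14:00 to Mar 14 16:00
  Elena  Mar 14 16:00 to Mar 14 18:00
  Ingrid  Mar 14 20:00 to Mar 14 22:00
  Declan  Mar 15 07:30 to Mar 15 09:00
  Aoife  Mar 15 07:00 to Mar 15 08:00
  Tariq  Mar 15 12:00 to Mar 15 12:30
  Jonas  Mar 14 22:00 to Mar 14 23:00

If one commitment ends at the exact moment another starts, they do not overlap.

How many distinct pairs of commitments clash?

1

Sorted by start: Rohan, Noor, Elena, Ingrid, Jonas, Aoife, Declan, Tariq.
Noor starts after Rohan ends — done with Rohan.
Elena starts exactly when Noor ends (back-to-back, no overlap) — done with Noor.
Ingrid starts after Elena ends — done with Elena.
Jonas starts exactly when Ingrid ends (back-to-back, no overlap) — done with Ingrid.
Aoife starts after Jonas ends — done with Jonas.
Declan starts before Aoife ends → Aoife and Declan overlap.
Tariq starts after Aoife ends.
Tariq starts after Declan ends.
Overlapping pairs: Aoife & Declan — 1 in total.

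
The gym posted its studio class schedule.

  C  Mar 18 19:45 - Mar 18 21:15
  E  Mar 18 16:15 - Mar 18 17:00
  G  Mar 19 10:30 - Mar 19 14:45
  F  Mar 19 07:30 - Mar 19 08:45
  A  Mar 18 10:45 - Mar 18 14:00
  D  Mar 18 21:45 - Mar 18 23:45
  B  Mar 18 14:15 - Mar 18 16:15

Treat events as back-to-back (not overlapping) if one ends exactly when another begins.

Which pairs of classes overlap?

none

Sorted by start: A, B, E, C, D, F, G.
B starts after A ends, so A has no further overlaps.
E starts exactly when B ends (back-to-back, no overlap), so B has no further overlaps.
C starts after E ends, so E has no further overlaps.
D starts after C ends, so C has no further overlaps.
F starts after D ends, so D has no further overlaps.
G starts after F ends.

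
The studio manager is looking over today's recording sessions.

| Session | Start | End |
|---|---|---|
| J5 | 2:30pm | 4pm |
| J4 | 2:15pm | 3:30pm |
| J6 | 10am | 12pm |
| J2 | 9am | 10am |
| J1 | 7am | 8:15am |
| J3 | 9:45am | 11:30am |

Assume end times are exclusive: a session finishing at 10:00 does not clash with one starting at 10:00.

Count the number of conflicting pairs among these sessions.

Check each pair: they overlap iff neither finishes before the other starts.
Sorted by start: J1, J2, J3, J6, J4, J5.
J2 starts after J1 ends, so J1 has no further overlaps.
J3 starts before J2 ends → J2 and J3 overlap.
J6 starts exactly when J2 ends (back-to-back, no overlap), so J2 has no further overlaps.
J6 starts before J3 ends → J3 and J6 overlap.
J4 starts after J3 ends, so J3 has no further overlaps.
J4 starts after J6 ends, so J6 has no further overlaps.
J5 starts before J4 ends → J4 and J5 overlap.
Overlapping pairs: J2 & J3, J3 & J6, J4 & J5 — 3 in total.

3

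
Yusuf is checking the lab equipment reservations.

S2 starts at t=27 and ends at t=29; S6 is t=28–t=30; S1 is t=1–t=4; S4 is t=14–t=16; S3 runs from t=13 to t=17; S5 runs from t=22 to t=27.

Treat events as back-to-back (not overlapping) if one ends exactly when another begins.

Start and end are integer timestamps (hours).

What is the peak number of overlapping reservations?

2

Sweep the timeline, counting +1 at each start and −1 at each end (ends before starts at a tie):
t=1 start S1 → 1
t=4 end S1 → 0
t=13 start S3 → 1
t=14 start S4 → 2
t=16 end S4 → 1
t=17 end S3 → 0
t=22 start S5 → 1
t=27 end S5 → 0
t=27 start S2 → 1
t=28 start S6 → 2
t=29 end S2 → 1
t=30 end S6 → 0
Peak is 2, at t=14 (S3, S4).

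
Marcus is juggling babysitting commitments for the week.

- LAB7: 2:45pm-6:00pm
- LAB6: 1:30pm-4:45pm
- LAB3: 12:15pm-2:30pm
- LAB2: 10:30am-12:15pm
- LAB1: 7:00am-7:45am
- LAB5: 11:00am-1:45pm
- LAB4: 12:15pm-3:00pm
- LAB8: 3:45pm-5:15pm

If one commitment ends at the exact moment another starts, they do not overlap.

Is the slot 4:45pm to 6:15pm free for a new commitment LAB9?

LAB1: ends 7:45am at or before LAB9 starts 4:45pm → clear.
LAB2: ends 12:15pm at or before LAB9 starts 4:45pm → clear.
LAB5: ends 1:45pm at or before LAB9 starts 4:45pm → clear.
LAB3: ends 2:30pm at or before LAB9 starts 4:45pm → clear.
LAB4: ends 3:00pm at or before LAB9 starts 4:45pm → clear.
LAB6: ends 4:45pm at or before LAB9 starts 4:45pm → clear.
LAB7: starts 2:45pm before LAB9 ends 6:15pm, and ends 6:00pm after LAB9 starts 4:45pm → overlap.
LAB8: starts 3:45pm before LAB9 ends 6:15pm, and ends 5:15pm after LAB9 starts 4:45pm → overlap.
LAB9 overlaps LAB7, LAB8.

No — it overlaps LAB7, LAB8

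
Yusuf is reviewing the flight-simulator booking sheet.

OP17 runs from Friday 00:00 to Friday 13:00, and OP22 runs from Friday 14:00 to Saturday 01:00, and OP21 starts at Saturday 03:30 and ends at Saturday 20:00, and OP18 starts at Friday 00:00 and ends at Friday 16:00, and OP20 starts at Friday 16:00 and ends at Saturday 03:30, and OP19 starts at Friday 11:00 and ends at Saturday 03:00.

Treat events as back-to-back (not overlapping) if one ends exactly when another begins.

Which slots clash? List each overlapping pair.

OP17 & OP18, OP17 & OP19, OP18 & OP19, OP18 & OP22, OP19 & OP20, OP19 & OP22, OP20 & OP22

Check each pair: they overlap iff neither finishes before the other starts.
Sorted by start: OP17, OP18, OP19, OP22, OP20, OP21.
OP18 starts before OP17 ends → OP17 and OP18 overlap.
OP19 starts before OP17 ends → OP17 and OP19 overlap.
OP22 starts after OP17 ends — done with OP17.
OP19 starts before OP18 ends → OP18 and OP19 overlap.
OP22 starts before OP18 ends → OP18 and OP22 overlap.
OP20 starts exactly when OP18 ends (back-to-back, no overlap) — done with OP18.
OP22 starts before OP19 ends → OP19 and OP22 overlap.
OP20 starts before OP19 ends → OP19 and OP20 overlap.
OP21 starts after OP19 ends.
OP20 starts before OP22 ends → OP22 and OP20 overlap.
OP21 starts after OP22 ends.
OP21 starts exactly when OP20 ends (back-to-back, no overlap).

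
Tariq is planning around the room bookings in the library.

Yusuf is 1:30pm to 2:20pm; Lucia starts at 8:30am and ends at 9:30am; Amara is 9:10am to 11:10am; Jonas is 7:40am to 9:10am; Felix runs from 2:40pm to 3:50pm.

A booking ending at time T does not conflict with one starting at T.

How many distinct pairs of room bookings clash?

Check each pair: they overlap iff neither finishes before the other starts.
Sorted by start: Jonas, Lucia, Amara, Yusuf, Felix.
Lucia starts before Jonas ends → Jonas and Lucia overlap.
Amara starts exactly when Jonas ends (back-to-back, no overlap) — done with Jonas.
Amara starts before Lucia ends → Lucia and Amara overlap.
Yusuf starts after Lucia ends — done with Lucia.
Yusuf starts after Amara ends — done with Amara.
Felix starts after Yusuf ends.
Overlapping pairs: Amara & Lucia, Jonas & Lucia — 2 in total.

2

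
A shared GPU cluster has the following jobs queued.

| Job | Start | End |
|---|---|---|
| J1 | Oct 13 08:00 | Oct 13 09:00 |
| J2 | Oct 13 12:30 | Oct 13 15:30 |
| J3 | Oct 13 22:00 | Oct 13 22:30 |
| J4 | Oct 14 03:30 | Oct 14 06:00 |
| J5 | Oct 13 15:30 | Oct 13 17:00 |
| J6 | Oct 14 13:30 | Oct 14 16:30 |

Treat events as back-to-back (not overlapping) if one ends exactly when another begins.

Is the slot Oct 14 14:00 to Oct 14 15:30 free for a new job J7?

No — it overlaps J6

J1: ends Oct 13 09:00 at or before J7 starts Oct 14 14:00 → clear.
J2: ends Oct 13 15:30 at or before J7 starts Oct 14 14:00 → clear.
J5: ends Oct 13 17:00 at or before J7 starts Oct 14 14:00 → clear.
J3: ends Oct 13 22:30 at or before J7 starts Oct 14 14:00 → clear.
J4: ends Oct 14 06:00 at or before J7 starts Oct 14 14:00 → clear.
J6: starts Oct 14 13:30 before J7 ends Oct 14 15:30, and ends Oct 14 16:30 after J7 starts Oct 14 14:00 → overlap.
J7 overlaps J6.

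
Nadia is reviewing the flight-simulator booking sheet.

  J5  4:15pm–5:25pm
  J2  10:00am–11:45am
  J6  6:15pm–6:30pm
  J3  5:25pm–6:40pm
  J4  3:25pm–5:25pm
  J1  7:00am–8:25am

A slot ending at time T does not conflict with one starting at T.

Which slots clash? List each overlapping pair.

J3 & J6, J4 & J5

Two intervals overlap when each starts before the other ends.
Sorted by start: J1, J2, J4, J5, J3, J6.
J2 starts after J1 ends, so J1 has no further overlaps.
J4 starts after J2 ends, so J2 has no further overlaps.
J5 starts before J4 ends → J4 and J5 overlap.
J3 starts exactly when J4 ends (back-to-back, no overlap), so J4 has no further overlaps.
J3 starts exactly when J5 ends (back-to-back, no overlap), so J5 has no further overlaps.
J6 starts before J3 ends → J3 and J6 overlap.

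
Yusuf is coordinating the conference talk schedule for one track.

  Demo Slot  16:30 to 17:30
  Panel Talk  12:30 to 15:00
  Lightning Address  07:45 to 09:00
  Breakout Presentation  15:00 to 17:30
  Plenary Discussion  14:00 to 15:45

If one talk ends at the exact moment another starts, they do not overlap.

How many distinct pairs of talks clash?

3

Sorted by start: Lightning Address, Panel Talk, Plenary Discussion, Breakout Presentation, Demo Slot.
Panel Talk starts after Lightning Address ends, so nothing later overlaps Lightning Address either.
Plenary Discussion starts before Panel Talk ends → Panel Talk and Plenary Discussion overlap.
Breakout Presentation starts exactly when Panel Talk ends (back-to-back, no overlap), so nothing later overlaps Panel Talk either.
Breakout Presentation starts before Plenary Discussion ends → Plenary Discussion and Breakout Presentation overlap.
Demo Slot starts after Plenary Discussion ends.
Demo Slot starts before Breakout Presentation ends → Breakout Presentation and Demo Slot overlap.
Overlapping pairs: Breakout Presentation & Demo Slot, Breakout Presentation & Plenary Discussion, Panel Talk & Plenary Discussion — 3 in total.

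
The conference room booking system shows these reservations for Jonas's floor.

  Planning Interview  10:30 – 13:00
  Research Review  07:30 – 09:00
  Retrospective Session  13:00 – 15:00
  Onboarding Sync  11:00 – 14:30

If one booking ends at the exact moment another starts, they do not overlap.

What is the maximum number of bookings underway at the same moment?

Sweep the timeline, counting +1 at each start and −1 at each end (ends before starts at a tie):
07:30 start Research Review → 1
09:00 end Research Review → 0
10:30 start Planning Interview → 1
11:00 start Onboarding Sync → 2
13:00 end Planning Interview → 1
13:00 start Retrospective Session → 2
14:30 end Onboarding Sync → 1
15:00 end Retrospective Session → 0
Peak is 2, at 11:00 (Onboarding Sync, Planning Interview).

2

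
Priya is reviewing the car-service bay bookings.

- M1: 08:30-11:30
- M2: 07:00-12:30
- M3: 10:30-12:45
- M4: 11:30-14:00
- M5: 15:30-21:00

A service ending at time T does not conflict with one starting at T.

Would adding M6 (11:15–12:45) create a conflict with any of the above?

Yes — it overlaps M1, M2, M3, M4

M2: starts 07:00 before M6 ends 12:45, and ends 12:30 after M6 starts 11:15 → overlap.
M1: starts 08:30 before M6 ends 12:45, and ends 11:30 after M6 starts 11:15 → overlap.
M3: starts 10:30 before M6 ends 12:45, and ends 12:45 after M6 starts 11:15 → overlap.
M4: starts 11:30 before M6 ends 12:45, and ends 14:00 after M6 starts 11:15 → overlap.
M5: starts 15:30 at or after M6 ends 12:45 → clear.
M6 overlaps M1, M2, M3, M4.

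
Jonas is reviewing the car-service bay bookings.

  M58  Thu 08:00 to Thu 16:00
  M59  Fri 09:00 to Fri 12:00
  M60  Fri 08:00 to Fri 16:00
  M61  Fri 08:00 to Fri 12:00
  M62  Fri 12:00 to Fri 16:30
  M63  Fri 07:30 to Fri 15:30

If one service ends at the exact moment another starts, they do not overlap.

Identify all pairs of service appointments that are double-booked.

M59 & M60, M59 & M61, M59 & M63, M60 & M61, M60 & M62, M60 & M63, M61 & M63, M62 & M63

Sorted by start: M58, M63, M60, M61, M59, M62.
M63 starts after M58 ends — done with M58.
M60 starts before M63 ends → M63 and M60 overlap.
M61 starts before M63 ends → M63 and M61 overlap.
M59 starts before M63 ends → M63 and M59 overlap.
M62 starts before M63 ends → M63 and M62 overlap.
M61 starts before M60 ends → M60 and M61 overlap.
M59 starts before M60 ends → M60 and M59 overlap.
M62 starts before M60 ends → M60 and M62 overlap.
M59 starts before M61 ends → M61 and M59 overlap.
M62 starts exactly when M61 ends (back-to-back, no overlap).
M62 starts exactly when M59 ends (back-to-back, no overlap).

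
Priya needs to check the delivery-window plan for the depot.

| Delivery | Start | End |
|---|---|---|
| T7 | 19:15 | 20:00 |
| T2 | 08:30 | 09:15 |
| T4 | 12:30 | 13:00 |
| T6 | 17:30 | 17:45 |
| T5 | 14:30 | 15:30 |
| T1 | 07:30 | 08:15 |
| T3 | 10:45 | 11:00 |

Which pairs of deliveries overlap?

Sorted by start: T1, T2, T3, T4, T5, T6, T7.
T2 starts after T1 ends, so T1 has no further overlaps.
T3 starts after T2 ends, so T2 has no further overlaps.
T4 starts after T3 ends, so T3 has no further overlaps.
T5 starts after T4 ends, so T4 has no further overlaps.
T6 starts after T5 ends, so T5 has no further overlaps.
T7 starts after T6 ends.

none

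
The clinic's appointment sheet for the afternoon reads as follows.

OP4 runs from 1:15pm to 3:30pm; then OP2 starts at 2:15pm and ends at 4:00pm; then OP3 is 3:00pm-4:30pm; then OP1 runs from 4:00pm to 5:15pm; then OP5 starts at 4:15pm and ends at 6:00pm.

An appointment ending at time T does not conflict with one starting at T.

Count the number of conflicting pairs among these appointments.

6

Sorted by start: OP4, OP2, OP3, OP1, OP5.
OP2 starts before OP4 ends → OP4 and OP2 overlap.
OP3 starts before OP4 ends → OP4 and OP3 overlap.
OP1 starts after OP4 ends; OP4 is clear from here.
OP3 starts before OP2 ends → OP2 and OP3 overlap.
OP1 starts exactly when OP2 ends (back-to-back, no overlap); OP2 is clear from here.
OP1 starts before OP3 ends → OP3 and OP1 overlap.
OP5 starts before OP3 ends → OP3 and OP5 overlap.
OP5 starts before OP1 ends → OP1 and OP5 overlap.
Overlapping pairs: OP1 & OP3, OP1 & OP5, OP2 & OP3, OP2 & OP4, OP3 & OP4, OP3 & OP5 — 6 in total.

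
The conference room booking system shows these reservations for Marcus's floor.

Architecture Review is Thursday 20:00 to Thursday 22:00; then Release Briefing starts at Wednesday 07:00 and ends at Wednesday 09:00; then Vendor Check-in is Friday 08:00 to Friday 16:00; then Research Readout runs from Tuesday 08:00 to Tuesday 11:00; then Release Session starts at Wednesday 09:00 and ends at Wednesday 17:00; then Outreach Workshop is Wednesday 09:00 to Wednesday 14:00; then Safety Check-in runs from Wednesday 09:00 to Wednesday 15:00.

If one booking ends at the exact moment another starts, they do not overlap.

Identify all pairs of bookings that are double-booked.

Outreach Workshop & Release Session, Outreach Workshop & Safety Check-in, Release Session & Safety Check-in

Sorted by start: Research Readout, Release Briefing, Release Session, Safety Check-in, Outreach Workshop, Architecture Review, Vendor Check-in.
Release Briefing starts after Research Readout ends; Research Readout is clear from here.
Release Session starts exactly when Release Briefing ends (back-to-back, no overlap); Release Briefing is clear from here.
Safety Check-in starts before Release Session ends → Release Session and Safety Check-in overlap.
Outreach Workshop starts before Release Session ends → Release Session and Outreach Workshop overlap.
Architecture Review starts after Release Session ends; Release Session is clear from here.
Outreach Workshop starts before Safety Check-in ends → Safety Check-in and Outreach Workshop overlap.
Architecture Review starts after Safety Check-in ends; Safety Check-in is clear from here.
Architecture Review starts after Outreach Workshop ends; Outreach Workshop is clear from here.
Vendor Check-in starts after Architecture Review ends.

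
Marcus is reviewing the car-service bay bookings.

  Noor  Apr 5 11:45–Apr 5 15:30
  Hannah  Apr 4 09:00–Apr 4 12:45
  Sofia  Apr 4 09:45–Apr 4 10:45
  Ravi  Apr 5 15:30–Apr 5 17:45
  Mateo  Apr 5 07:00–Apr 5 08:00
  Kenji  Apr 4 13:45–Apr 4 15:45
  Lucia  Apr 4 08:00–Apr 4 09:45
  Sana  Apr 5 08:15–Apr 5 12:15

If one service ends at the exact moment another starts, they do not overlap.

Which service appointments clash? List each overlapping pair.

Sorted by start: Lucia, Hannah, Sofia, Kenji, Mateo, Sana, Noor, Ravi.
Hannah starts before Lucia ends → Lucia and Hannah overlap.
Sofia starts exactly when Lucia ends (back-to-back, no overlap); Lucia is clear from here.
Sofia starts before Hannah ends → Hannah and Sofia overlap.
Kenji starts after Hannah ends; Hannah is clear from here.
Kenji starts after Sofia ends; Sofia is clear from here.
Mateo starts after Kenji ends; Kenji is clear from here.
Sana starts after Mateo ends; Mateo is clear from here.
Noor starts before Sana ends → Sana and Noor overlap.
Ravi starts after Sana ends.
Ravi starts exactly when Noor ends (back-to-back, no overlap).

Hannah & Lucia, Hannah & Sofia, Noor & Sana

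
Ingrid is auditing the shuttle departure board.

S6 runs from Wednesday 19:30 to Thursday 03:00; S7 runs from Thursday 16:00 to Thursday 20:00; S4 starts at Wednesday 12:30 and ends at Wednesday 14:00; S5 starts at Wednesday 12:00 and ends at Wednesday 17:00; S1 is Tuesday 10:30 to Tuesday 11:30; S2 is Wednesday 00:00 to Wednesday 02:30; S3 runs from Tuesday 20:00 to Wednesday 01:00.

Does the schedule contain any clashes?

Yes

Sorted by start: S1, S3, S2, S5, S4, S6, S7.
S3 starts after S1 ends, so S1 has no further overlaps.
S2 starts before S3 ends → S3 and S2 overlap.
That's a conflict, so the schedule is not conflict-free.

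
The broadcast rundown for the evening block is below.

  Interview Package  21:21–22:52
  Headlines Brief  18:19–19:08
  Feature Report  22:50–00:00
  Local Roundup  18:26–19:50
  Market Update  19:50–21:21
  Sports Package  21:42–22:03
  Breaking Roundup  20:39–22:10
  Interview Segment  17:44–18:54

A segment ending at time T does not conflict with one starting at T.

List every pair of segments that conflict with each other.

Breaking Roundup & Interview Package, Breaking Roundup & Market Update, Breaking Roundup & Sports Package, Feature Report & Interview Package, Headlines Brief & Interview Segment, Headlines Brief & Local Roundup, Interview Package & Sports Package, Interview Segment & Local Roundup

Sorted by start: Interview Segment, Headlines Brief, Local Roundup, Market Update, Breaking Roundup, Interview Package, Sports Package, Feature Report.
Headlines Brief starts before Interview Segment ends → Interview Segment and Headlines Brief overlap.
Local Roundup starts before Interview Segment ends → Interview Segment and Local Roundup overlap.
Market Update starts after Interview Segment ends — done with Interview Segment.
Local Roundup starts before Headlines Brief ends → Headlines Brief and Local Roundup overlap.
Market Update starts after Headlines Brief ends — done with Headlines Brief.
Market Update starts exactly when Local Roundup ends (back-to-back, no overlap) — done with Local Roundup.
Breaking Roundup starts before Market Update ends → Market Update and Breaking Roundup overlap.
Interview Package starts exactly when Market Update ends (back-to-back, no overlap) — done with Market Update.
Interview Package starts before Breaking Roundup ends → Breaking Roundup and Interview Package overlap.
Sports Package starts before Breaking Roundup ends → Breaking Roundup and Sports Package overlap.
Feature Report starts after Breaking Roundup ends.
Sports Package starts before Interview Package ends → Interview Package and Sports Package overlap.
Feature Report starts before Interview Package ends → Interview Package and Feature Report overlap.
Feature Report starts after Sports Package ends.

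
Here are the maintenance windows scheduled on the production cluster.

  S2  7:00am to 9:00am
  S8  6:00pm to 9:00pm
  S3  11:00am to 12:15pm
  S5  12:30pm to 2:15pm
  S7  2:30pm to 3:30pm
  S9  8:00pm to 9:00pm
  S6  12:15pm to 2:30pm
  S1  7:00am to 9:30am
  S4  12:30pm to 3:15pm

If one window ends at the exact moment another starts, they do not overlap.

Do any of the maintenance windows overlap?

Yes

Sorted by start: S1, S2, S3, S6, S4, S5, S7, S8, S9.
S2 starts before S1 ends → S1 and S2 overlap.
That's a conflict, so the schedule is not conflict-free.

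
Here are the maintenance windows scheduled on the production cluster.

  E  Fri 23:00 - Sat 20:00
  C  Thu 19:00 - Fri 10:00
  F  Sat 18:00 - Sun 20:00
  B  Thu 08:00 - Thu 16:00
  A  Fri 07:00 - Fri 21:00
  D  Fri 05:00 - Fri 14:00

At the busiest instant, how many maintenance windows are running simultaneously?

Sweep the timeline, counting +1 at each start and −1 at each end (ends before starts at a tie):
Thu 08:00 start B → 1
Thu 16:00 end B → 0
Thu 19:00 start C → 1
Fri 05:00 start D → 2
Fri 07:00 start A → 3
Fri 10:00 end C → 2
Fri 14:00 end D → 1
Fri 21:00 end A → 0
Fri 23:00 start E → 1
Sat 18:00 start F → 2
Sat 20:00 end E → 1
Sun 20:00 end F → 0
Peak is 3, at Fri 07:00 (A, C, D).

3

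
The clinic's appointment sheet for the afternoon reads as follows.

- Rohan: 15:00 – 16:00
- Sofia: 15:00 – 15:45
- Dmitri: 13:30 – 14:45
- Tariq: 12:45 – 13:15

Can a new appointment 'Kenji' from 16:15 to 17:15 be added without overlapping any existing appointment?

Yes — the slot is free

Tariq: ends 13:15 at or before Kenji starts 16:15 → clear.
Dmitri: ends 14:45 at or before Kenji starts 16:15 → clear.
Sofia: ends 15:45 at or before Kenji starts 16:15 → clear.
Rohan: ends 16:00 at or before Kenji starts 16:15 → clear.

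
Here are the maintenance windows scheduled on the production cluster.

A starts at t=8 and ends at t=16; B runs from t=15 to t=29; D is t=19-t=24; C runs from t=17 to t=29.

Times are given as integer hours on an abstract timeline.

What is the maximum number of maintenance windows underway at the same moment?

3

Walk through starts and ends in time order (an end at T is processed before a start at T):
t=8 start A → 1
t=15 start B → 2
t=16 end A → 1
t=17 start C → 2
t=19 start D → 3
t=24 end D → 2
t=29 end B → 1
t=29 end C → 0
Peak is 3, at t=19 (B, C, D).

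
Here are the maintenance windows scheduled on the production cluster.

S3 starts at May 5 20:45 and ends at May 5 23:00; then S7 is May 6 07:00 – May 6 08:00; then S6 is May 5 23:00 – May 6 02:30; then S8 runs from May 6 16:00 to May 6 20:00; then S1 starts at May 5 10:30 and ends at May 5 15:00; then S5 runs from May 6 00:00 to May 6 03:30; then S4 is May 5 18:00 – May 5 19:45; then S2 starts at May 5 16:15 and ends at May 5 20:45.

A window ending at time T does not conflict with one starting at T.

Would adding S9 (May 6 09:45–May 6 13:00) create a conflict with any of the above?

S1: ends May 5 15:00 at or before S9 starts May 6 09:45 → clear.
S2: ends May 5 20:45 at or before S9 starts May 6 09:45 → clear.
S4: ends May 5 19:45 at or before S9 starts May 6 09:45 → clear.
S3: ends May 5 23:00 at or before S9 starts May 6 09:45 → clear.
S6: ends May 6 02:30 at or before S9 starts May 6 09:45 → clear.
S5: ends May 6 03:30 at or before S9 starts May 6 09:45 → clear.
S7: ends May 6 08:00 at or before S9 starts May 6 09:45 → clear.
S8: starts May 6 16:00 at or after S9 ends May 6 13:00 → clear.

No — it doesn't clash with anything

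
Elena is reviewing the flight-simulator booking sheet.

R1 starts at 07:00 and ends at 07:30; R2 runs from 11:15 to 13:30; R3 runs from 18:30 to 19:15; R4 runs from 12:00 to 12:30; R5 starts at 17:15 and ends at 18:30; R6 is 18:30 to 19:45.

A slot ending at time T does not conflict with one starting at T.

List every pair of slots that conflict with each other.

R2 & R4, R3 & R6

Sorted by start: R1, R2, R4, R5, R3, R6.
R2 starts after R1 ends; R1 is clear from here.
R4 starts before R2 ends → R2 and R4 overlap.
R5 starts after R2 ends; R2 is clear from here.
R5 starts after R4 ends; R4 is clear from here.
R3 starts exactly when R5 ends (back-to-back, no overlap); R5 is clear from here.
R6 starts before R3 ends → R3 and R6 overlap.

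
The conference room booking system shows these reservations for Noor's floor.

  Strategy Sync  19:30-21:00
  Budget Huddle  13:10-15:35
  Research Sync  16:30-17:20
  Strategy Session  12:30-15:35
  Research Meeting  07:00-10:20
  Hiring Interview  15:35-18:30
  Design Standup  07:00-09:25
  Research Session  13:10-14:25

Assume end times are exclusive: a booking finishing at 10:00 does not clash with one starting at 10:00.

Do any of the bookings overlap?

Yes

Sorted by start: Research Meeting, Design Standup, Strategy Session, Research Session, Budget Huddle, Hiring Interview, Research Sync, Strategy Sync.
Design Standup starts before Research Meeting ends → Research Meeting and Design Standup overlap.
That's a conflict, so the schedule is not conflict-free.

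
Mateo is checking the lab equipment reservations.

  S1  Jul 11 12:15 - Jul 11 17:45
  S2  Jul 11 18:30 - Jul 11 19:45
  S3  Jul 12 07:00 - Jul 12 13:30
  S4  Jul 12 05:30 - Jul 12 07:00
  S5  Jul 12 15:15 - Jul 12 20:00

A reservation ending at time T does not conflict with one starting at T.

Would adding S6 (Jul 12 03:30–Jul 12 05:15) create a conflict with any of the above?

S1: ends Jul 11 17:45 at or before S6 starts Jul 12 03:30 → clear.
S2: ends Jul 11 19:45 at or before S6 starts Jul 12 03:30 → clear.
S4: starts Jul 12 05:30 at or after S6 ends Jul 12 05:15 → clear.
S3: starts Jul 12 07:00 at or after S6 ends Jul 12 05:15 → clear.
S5: starts Jul 12 15:15 at or after S6 ends Jul 12 05:15 → clear.

No — it doesn't clash with anything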